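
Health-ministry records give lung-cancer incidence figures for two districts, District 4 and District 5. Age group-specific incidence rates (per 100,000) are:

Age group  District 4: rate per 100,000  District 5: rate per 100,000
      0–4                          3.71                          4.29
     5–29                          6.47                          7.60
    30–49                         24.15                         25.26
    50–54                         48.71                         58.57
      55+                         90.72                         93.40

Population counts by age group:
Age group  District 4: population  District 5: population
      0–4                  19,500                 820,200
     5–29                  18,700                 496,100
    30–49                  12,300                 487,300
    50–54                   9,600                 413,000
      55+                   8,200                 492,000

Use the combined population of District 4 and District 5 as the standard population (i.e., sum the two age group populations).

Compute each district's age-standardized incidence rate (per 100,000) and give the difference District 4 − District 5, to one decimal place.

-2.6

Combined standard total = 2,776,900; weights = 0.3024, 0.1854, 0.1799, 0.1522, 0.1801.
District 4: 0.3024×3.71 + 0.1854×6.47 + 0.1799×24.15 + 0.1522×48.71 + 0.1801×90.72 = 30.4204 per 100,000.
District 5: 0.3024×4.29 + 0.1854×7.60 + 0.1799×25.26 + 0.1522×58.57 + 0.1801×93.40 = 32.9882 per 100,000.
Difference = 30.4204 − 32.9882 = -2.5679.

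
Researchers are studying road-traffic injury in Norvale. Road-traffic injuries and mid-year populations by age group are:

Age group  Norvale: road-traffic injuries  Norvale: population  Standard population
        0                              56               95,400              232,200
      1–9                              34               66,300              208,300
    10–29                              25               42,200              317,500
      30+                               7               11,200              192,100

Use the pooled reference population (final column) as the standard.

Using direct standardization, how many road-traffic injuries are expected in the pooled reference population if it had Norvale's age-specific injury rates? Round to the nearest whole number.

551

Age-specific rates per 100,000 for Norvale: 58.70, 51.28, 59.24, 62.50.
Expected road-traffic injuries = Σ (standard pop × age-specific rate ÷ 100,000)
= 232,200×58.70/100,000 + 208,300×51.28/100,000 + 317,500×59.24/100,000 + 192,100×62.50/100,000
= 136.30 + 106.82 + 188.09 + 120.06 = 551.28.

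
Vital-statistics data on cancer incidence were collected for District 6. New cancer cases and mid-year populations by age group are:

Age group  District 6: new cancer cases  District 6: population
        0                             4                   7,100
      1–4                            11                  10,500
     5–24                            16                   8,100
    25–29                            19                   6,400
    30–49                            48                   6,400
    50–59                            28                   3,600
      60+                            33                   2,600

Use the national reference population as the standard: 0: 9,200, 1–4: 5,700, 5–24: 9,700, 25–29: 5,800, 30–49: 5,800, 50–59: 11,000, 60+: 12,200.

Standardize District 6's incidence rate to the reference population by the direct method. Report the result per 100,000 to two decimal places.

557.97

Age-specific rates per 100,000 for District 6: 56.34, 104.76, 197.53, 296.88, 750.00, 777.78, 1269.23.
Standard total = 59,400; weights = 0.1549, 0.0960, 0.1633, 0.0976, 0.0976, 0.1852, 0.2054.
Standardized rate: 0.1549×56.34 + 0.0960×104.76 + 0.1633×197.53 + 0.0976×296.88 + 0.0976×750.00 + 0.1852×777.78 + 0.2054×1269.23 = 557.9722 per 100,000.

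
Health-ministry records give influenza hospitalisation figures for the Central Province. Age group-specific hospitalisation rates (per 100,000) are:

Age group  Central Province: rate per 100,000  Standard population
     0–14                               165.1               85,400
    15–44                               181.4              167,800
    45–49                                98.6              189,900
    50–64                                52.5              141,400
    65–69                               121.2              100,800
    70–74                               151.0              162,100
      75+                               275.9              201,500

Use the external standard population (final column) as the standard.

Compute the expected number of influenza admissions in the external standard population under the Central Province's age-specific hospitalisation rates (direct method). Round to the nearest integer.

Expected influenza admissions = Σ (standard pop × age-specific rate ÷ 100,000)
= 85,400×165.1/100,000 + 167,800×181.4/100,000 + 189,900×98.6/100,000 + 141,400×52.5/100,000 + 100,800×121.2/100,000 + 162,100×151.0/100,000 + 201,500×275.9/100,000
= 141.00 + 304.39 + 187.24 + 74.23 + 122.17 + 244.77 + 555.94 = 1629.74.

1630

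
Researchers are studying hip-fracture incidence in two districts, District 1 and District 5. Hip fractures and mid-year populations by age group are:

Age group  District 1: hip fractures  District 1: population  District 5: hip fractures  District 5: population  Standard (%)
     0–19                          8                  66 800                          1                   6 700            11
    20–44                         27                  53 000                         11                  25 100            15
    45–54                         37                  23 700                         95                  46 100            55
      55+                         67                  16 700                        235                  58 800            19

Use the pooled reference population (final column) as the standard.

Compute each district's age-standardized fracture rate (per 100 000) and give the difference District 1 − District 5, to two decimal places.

-26.44

Age-specific rates per 100 000 for District 1: 11.98, 50.94, 156.12, 401.20.
For District 5: 14.93, 43.82, 206.07, 399.66.
Standard weights: 0.11, 0.15, 0.55, 0.19.
District 1: 0.1100×11.98 + 0.1500×50.94 + 0.5500×156.12 + 0.1900×401.20 = 171.0514 per 100 000.
District 5: 0.1100×14.93 + 0.1500×43.82 + 0.5500×206.07 + 0.1900×399.66 = 197.4914 per 100 000.
Difference = 171.0514 − 197.4914 = -26.4400.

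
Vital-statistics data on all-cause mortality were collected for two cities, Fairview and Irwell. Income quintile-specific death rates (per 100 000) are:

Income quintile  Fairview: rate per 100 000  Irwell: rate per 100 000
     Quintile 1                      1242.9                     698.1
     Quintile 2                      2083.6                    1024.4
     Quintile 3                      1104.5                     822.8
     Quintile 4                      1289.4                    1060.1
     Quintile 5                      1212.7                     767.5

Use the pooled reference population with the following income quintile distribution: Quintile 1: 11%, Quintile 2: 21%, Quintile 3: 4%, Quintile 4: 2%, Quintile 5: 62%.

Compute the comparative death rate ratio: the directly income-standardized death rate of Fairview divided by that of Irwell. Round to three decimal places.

Standard weights: 0.11, 0.21, 0.04, 0.02, 0.62.
Fairview: 0.1100×1242.9 + 0.2100×2083.6 + 0.0400×1104.5 + 0.0200×1289.4 + 0.6200×1212.7 = 1396.1170 per 100 000.
Irwell: 0.1100×698.1 + 0.2100×1024.4 + 0.0400×822.8 + 0.0200×1060.1 + 0.6200×767.5 = 821.8790 per 100 000.
Ratio = 1396.1170 ÷ 821.8790 = 1.69869.

1.699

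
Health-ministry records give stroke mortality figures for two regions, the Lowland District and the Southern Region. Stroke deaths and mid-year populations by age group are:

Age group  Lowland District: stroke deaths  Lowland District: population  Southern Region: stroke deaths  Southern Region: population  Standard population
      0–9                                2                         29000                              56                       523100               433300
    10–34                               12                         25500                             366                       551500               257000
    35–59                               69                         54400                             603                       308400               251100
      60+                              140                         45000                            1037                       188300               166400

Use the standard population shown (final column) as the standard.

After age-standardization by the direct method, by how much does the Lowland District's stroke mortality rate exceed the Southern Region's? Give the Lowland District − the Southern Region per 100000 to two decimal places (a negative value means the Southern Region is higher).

-57.53

Age-specific rates per 100000 for the Lowland District: 6.90, 47.06, 126.84, 311.11.
For the Southern Region: 10.71, 66.36, 195.53, 550.72.
Standard total = 1107800; weights = 0.3911, 0.2320, 0.2267, 0.1502.
The Lowland District: 0.3911×6.90 + 0.2320×47.06 + 0.2267×126.84 + 0.1502×311.11 = 89.0958 per 100000.
The Southern Region: 0.3911×10.71 + 0.2320×66.36 + 0.2267×195.53 + 0.1502×550.72 = 146.6240 per 100000.
Difference = 89.0958 − 146.6240 = -57.5281.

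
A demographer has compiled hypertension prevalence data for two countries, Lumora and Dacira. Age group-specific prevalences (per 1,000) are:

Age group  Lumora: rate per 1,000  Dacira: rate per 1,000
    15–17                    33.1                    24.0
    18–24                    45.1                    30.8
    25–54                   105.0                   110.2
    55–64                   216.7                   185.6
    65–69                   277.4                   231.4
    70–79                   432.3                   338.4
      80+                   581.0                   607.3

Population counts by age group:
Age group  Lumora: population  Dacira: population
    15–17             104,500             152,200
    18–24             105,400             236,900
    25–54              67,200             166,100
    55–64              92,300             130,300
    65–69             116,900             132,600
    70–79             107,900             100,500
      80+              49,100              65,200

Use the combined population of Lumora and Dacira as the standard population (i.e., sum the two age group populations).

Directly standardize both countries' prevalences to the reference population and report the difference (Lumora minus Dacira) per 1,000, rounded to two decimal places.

25.19

Combined standard total = 1,627,100; weights = 0.1578, 0.2104, 0.1434, 0.1368, 0.1533, 0.1281, 0.0702.
Lumora: 0.1578×33.1 + 0.2104×45.1 + 0.1434×105.0 + 0.1368×216.7 + 0.1533×277.4 + 0.1281×432.3 + 0.0702×581.0 = 198.1312 per 1,000.
Dacira: 0.1578×24.0 + 0.2104×30.8 + 0.1434×110.2 + 0.1368×185.6 + 0.1533×231.4 + 0.1281×338.4 + 0.0702×607.3 = 172.9452 per 1,000.
Difference = 198.1312 − 172.9452 = 25.1861.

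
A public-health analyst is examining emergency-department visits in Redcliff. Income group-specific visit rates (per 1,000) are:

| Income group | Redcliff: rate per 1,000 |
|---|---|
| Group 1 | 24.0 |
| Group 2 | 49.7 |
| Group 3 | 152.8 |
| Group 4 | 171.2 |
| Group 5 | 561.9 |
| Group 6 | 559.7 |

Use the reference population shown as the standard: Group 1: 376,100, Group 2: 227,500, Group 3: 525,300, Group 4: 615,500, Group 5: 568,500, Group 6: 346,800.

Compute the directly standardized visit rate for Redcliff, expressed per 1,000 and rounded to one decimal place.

270.5

Standard total = 2,659,700; weights = 0.1414, 0.0855, 0.1975, 0.2314, 0.2137, 0.1304.
Standardized rate: 0.1414×24.0 + 0.0855×49.7 + 0.1975×152.8 + 0.2314×171.2 + 0.2137×561.9 + 0.1304×559.7 = 270.5255 per 1,000.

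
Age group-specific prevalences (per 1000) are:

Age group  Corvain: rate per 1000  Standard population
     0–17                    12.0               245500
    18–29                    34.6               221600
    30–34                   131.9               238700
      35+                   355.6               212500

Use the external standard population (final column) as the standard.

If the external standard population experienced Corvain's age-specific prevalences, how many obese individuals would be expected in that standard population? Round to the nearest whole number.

Expected obese individuals = Σ (standard pop × age-specific rate ÷ 1000)
= 245500×12.0/1000 + 221600×34.6/1000 + 238700×131.9/1000 + 212500×355.6/1000
= 2946.00 + 7667.36 + 31484.53 + 75565.00 = 117662.89.

117663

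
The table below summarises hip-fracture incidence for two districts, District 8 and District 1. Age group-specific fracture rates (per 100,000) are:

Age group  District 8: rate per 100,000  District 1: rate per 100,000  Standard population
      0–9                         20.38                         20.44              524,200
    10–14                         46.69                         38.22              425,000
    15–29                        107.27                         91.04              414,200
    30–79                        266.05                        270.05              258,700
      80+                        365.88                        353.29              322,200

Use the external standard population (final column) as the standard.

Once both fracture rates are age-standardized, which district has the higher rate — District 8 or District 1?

Standard total = 1,944,300; weights = 0.2696, 0.2186, 0.2130, 0.1331, 0.1657.
District 8: 0.2696×20.38 + 0.2186×46.69 + 0.2130×107.27 + 0.1331×266.05 + 0.1657×365.88 = 134.5838 per 100,000.
District 1: 0.2696×20.44 + 0.2186×38.22 + 0.2130×91.04 + 0.1331×270.05 + 0.1657×353.29 = 127.7369 per 100,000.

District 8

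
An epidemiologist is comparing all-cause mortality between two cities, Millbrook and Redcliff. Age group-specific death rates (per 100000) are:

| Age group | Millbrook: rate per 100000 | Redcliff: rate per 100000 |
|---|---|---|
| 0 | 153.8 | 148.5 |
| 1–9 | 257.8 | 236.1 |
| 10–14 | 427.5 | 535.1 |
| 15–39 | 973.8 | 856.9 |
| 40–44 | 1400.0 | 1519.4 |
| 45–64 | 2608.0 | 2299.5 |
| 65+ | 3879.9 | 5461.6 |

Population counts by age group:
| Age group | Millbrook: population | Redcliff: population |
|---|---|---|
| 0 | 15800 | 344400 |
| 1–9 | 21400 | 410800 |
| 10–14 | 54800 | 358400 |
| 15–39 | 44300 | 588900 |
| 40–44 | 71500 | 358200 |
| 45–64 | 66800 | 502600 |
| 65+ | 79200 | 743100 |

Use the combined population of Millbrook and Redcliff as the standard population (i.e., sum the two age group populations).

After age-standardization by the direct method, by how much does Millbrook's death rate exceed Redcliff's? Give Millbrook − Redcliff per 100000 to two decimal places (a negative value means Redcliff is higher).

-310.21

Combined standard total = 3660200; weights = 0.0984, 0.1181, 0.1129, 0.1730, 0.1174, 0.1556, 0.2247.
Millbrook: 0.0984×153.8 + 0.1181×257.8 + 0.1129×427.5 + 0.1730×973.8 + 0.1174×1400.0 + 0.1556×2608.0 + 0.2247×3879.9 = 1704.0298 per 100000.
Redcliff: 0.0984×148.5 + 0.1181×236.1 + 0.1129×535.1 + 0.1730×856.9 + 0.1174×1519.4 + 0.1556×2299.5 + 0.2247×5461.6 = 2014.2396 per 100000.
Difference = 1704.0298 − 2014.2396 = -310.2097.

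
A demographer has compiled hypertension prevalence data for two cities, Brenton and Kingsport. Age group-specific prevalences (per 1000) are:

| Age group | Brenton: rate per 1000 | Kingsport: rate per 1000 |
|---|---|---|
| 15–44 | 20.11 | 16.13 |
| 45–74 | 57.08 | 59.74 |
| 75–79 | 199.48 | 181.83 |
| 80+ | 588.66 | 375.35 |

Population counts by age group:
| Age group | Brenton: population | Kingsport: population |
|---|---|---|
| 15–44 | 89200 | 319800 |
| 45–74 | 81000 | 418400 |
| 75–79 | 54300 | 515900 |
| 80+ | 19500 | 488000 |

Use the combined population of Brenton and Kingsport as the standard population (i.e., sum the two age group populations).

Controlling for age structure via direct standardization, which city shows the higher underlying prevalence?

Combined standard total = 1986100; weights = 0.2059, 0.2514, 0.2871, 0.2555.
Brenton: 0.2059×20.11 + 0.2514×57.08 + 0.2871×199.48 + 0.2555×588.66 = 226.1816 per 1000.
Kingsport: 0.2059×16.13 + 0.2514×59.74 + 0.2871×181.83 + 0.2555×375.35 = 166.4573 per 1000.
The crude rates (117.74 vs 176.30) would put Kingsport higher, but that reflects its age composition; once standardized to a common age structure, Brenton has the higher underlying rate.

Brenton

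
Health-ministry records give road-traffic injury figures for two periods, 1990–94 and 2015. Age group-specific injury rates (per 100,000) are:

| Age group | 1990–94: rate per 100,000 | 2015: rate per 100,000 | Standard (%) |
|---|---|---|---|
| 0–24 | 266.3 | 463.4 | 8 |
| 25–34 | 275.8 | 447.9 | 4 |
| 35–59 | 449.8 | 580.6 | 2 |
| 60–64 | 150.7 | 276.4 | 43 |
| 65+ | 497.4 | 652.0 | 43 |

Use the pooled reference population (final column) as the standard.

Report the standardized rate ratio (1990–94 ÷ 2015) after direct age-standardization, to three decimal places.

0.687

Standard weights: 0.08, 0.04, 0.02, 0.43, 0.43.
1990–94: 0.0800×266.3 + 0.0400×275.8 + 0.0200×449.8 + 0.4300×150.7 + 0.4300×497.4 = 320.0150 per 100,000.
2015: 0.0800×463.4 + 0.0400×447.9 + 0.0200×580.6 + 0.4300×276.4 + 0.4300×652.0 = 465.8120 per 100,000.
Ratio = 320.0150 ÷ 465.8120 = 0.68700.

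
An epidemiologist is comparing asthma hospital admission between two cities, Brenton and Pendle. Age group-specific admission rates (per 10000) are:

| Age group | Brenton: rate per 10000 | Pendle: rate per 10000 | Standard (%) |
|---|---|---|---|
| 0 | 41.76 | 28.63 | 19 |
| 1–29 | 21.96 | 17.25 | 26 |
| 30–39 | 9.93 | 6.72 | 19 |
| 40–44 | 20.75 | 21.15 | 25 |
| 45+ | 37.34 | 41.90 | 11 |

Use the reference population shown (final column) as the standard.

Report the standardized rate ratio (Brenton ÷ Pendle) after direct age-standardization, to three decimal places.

Standard weights: 0.19, 0.26, 0.19, 0.25, 0.11.
Brenton: 0.1900×41.76 + 0.2600×21.96 + 0.1900×9.93 + 0.2500×20.75 + 0.1100×37.34 = 24.8256 per 10000.
Pendle: 0.1900×28.63 + 0.2600×17.25 + 0.1900×6.72 + 0.2500×21.15 + 0.1100×41.90 = 21.0980 per 10000.
Ratio = 24.8256 ÷ 21.0980 = 1.17668.

1.177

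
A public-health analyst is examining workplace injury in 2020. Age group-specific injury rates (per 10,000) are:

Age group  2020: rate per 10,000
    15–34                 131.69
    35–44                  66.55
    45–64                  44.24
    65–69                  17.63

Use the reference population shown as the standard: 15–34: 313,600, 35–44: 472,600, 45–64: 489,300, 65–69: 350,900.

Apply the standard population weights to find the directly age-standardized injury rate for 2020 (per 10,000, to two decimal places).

61.84

Standard total = 1,626,400; weights = 0.1928, 0.2906, 0.3008, 0.2158.
Standardized rate: 0.1928×131.69 + 0.2906×66.55 + 0.3008×44.24 + 0.2158×17.63 = 61.8437 per 10,000.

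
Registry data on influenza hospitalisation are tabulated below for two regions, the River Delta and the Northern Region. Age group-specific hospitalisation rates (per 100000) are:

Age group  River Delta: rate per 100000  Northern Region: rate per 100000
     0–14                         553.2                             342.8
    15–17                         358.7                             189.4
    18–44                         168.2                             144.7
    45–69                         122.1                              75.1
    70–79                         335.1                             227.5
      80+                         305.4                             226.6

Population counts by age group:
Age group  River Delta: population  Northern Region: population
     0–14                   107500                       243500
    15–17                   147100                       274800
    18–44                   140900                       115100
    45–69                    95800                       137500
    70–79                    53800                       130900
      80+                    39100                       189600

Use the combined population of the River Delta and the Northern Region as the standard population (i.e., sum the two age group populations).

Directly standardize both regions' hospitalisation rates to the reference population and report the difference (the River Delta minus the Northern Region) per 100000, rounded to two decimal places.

119.45

Combined standard total = 1675600; weights = 0.2095, 0.2518, 0.1528, 0.1392, 0.1102, 0.1365.
The River Delta: 0.2095×553.2 + 0.2518×358.7 + 0.1528×168.2 + 0.1392×122.1 + 0.1102×335.1 + 0.1365×305.4 = 327.5196 per 100000.
The Northern Region: 0.2095×342.8 + 0.2518×189.4 + 0.1528×144.7 + 0.1392×75.1 + 0.1102×227.5 + 0.1365×226.6 = 208.0672 per 100000.
Difference = 327.5196 − 208.0672 = 119.4524.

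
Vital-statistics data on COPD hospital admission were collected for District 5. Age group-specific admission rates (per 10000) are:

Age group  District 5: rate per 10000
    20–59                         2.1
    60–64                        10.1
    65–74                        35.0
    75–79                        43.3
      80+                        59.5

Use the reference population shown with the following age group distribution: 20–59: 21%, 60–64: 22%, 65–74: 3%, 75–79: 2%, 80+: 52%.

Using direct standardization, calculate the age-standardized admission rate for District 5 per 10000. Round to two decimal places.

Standard weights: 0.21, 0.22, 0.03, 0.02, 0.52.
Standardized rate: 0.2100×2.1 + 0.2200×10.1 + 0.0300×35.0 + 0.0200×43.3 + 0.5200×59.5 = 35.5190 per 10000.

35.52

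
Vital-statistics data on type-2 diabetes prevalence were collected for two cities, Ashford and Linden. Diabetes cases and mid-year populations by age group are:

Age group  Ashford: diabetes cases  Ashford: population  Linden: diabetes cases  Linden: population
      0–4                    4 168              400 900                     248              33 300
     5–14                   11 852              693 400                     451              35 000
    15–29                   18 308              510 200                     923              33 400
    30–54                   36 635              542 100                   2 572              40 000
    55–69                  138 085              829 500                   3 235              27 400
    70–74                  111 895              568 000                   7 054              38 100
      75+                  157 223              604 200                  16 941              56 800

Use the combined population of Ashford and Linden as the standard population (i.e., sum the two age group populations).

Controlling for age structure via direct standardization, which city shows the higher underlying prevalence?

Ashford

Age-specific rates per 1 000 for Ashford: 10.397, 17.093, 35.884, 67.580, 166.468, 196.998, 260.217.
For Linden: 7.447, 12.886, 27.635, 64.300, 118.066, 185.144, 298.257.
Combined standard total = 4 412 300; weights = 0.0984, 0.1651, 0.1232, 0.1319, 0.1942, 0.1374, 0.1498.
Ashford: 0.0984×10.397 + 0.1651×17.093 + 0.1232×35.884 + 0.1319×67.580 + 0.1942×166.468 + 0.1374×196.998 + 0.1498×260.217 = 115.5541 per 1 000.
Linden: 0.0984×7.447 + 0.1651×12.886 + 0.1232×27.635 + 0.1319×64.300 + 0.1942×118.066 + 0.1374×185.144 + 0.1498×298.257 = 107.7908 per 1 000.
The crude rates (115.27 vs 119.03) would put Linden higher, but that reflects its age composition; once standardized to a common age structure, Ashford has the higher underlying rate.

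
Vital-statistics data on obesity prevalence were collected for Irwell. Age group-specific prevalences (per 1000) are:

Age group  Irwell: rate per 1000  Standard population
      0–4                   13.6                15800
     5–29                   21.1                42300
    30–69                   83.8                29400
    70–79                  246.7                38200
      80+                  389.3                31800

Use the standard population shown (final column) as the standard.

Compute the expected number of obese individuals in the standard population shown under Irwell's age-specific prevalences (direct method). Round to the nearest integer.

Expected obese individuals = Σ (standard pop × age-specific rate ÷ 1000)
= 15800×13.6/1000 + 42300×21.1/1000 + 29400×83.8/1000 + 38200×246.7/1000 + 31800×389.3/1000
= 214.88 + 892.53 + 2463.72 + 9423.94 + 12379.74 = 25374.81.

25375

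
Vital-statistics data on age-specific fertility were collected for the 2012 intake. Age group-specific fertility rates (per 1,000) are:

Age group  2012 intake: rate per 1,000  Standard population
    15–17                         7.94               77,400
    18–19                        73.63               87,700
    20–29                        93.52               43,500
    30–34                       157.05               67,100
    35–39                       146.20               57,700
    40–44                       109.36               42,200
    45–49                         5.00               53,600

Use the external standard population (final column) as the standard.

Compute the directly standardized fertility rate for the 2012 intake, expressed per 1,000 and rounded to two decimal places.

Standard total = 429,200; weights = 0.1803, 0.2043, 0.1014, 0.1563, 0.1344, 0.0983, 0.1249.
Standardized rate: 0.1803×7.94 + 0.2043×73.63 + 0.1014×93.52 + 0.1563×157.05 + 0.1344×146.20 + 0.0983×109.36 + 0.1249×5.00 = 81.5396 per 1,000.

81.54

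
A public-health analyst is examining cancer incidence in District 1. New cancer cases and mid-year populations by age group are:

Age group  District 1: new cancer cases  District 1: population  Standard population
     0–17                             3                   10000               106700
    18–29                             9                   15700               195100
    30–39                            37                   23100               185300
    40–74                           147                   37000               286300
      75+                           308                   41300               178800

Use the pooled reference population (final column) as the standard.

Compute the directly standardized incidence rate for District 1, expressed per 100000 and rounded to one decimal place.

Age-specific rates per 100000 for District 1: 30.00, 57.32, 160.17, 397.30, 745.76.
Standard total = 952200; weights = 0.1121, 0.2049, 0.1946, 0.3007, 0.1878.
Standardized rate: 0.1121×30.00 + 0.2049×57.32 + 0.1946×160.17 + 0.3007×397.30 + 0.1878×745.76 = 305.7695 per 100000.

305.8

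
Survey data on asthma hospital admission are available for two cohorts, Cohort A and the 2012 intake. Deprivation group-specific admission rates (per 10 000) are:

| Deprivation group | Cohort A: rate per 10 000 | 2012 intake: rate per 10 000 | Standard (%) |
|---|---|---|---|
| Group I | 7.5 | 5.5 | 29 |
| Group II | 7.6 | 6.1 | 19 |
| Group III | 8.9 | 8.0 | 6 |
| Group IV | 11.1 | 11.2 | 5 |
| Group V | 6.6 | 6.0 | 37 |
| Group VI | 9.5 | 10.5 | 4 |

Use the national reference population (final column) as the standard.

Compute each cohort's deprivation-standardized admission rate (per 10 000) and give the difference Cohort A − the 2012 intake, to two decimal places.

1.10

Standard weights: 0.29, 0.19, 0.06, 0.05, 0.37, 0.04.
Cohort A: 0.2900×7.5 + 0.1900×7.6 + 0.0600×8.9 + 0.0500×11.1 + 0.3700×6.6 + 0.0400×9.5 = 7.5300 per 10 000.
The 2012 intake: 0.2900×5.5 + 0.1900×6.1 + 0.0600×8.0 + 0.0500×11.2 + 0.3700×6.0 + 0.0400×10.5 = 6.4340 per 10 000.
Difference = 7.5300 − 6.4340 = 1.0960.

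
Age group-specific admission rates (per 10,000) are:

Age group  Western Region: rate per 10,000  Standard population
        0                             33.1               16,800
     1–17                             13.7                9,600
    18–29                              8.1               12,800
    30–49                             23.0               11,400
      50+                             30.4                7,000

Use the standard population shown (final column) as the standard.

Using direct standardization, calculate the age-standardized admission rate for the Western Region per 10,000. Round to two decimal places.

21.98

Standard total = 57,600; weights = 0.2917, 0.1667, 0.2222, 0.1979, 0.1215.
Standardized rate: 0.2917×33.1 + 0.1667×13.7 + 0.2222×8.1 + 0.1979×23.0 + 0.1215×30.4 = 21.9840 per 10,000.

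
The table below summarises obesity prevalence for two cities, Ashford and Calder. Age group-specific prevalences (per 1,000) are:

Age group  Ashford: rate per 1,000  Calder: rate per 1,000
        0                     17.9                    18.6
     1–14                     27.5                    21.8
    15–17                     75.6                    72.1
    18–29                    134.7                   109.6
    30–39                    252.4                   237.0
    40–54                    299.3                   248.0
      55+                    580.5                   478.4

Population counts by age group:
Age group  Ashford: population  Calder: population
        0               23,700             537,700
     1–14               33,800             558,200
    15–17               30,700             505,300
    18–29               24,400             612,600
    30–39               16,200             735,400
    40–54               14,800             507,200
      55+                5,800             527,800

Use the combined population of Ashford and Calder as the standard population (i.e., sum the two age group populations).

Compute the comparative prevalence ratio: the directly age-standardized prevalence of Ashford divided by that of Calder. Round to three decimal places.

1.164

Combined standard total = 4,133,600; weights = 0.1358, 0.1432, 0.1297, 0.1541, 0.1818, 0.1263, 0.1291.
Ashford: 0.1358×17.9 + 0.1432×27.5 + 0.1297×75.6 + 0.1541×134.7 + 0.1818×252.4 + 0.1263×299.3 + 0.1291×580.5 = 195.5554 per 1,000.
Calder: 0.1358×18.6 + 0.1432×21.8 + 0.1297×72.1 + 0.1541×109.6 + 0.1818×237.0 + 0.1263×248.0 + 0.1291×478.4 = 168.0540 per 1,000.
Ratio = 195.5554 ÷ 168.0540 = 1.16365.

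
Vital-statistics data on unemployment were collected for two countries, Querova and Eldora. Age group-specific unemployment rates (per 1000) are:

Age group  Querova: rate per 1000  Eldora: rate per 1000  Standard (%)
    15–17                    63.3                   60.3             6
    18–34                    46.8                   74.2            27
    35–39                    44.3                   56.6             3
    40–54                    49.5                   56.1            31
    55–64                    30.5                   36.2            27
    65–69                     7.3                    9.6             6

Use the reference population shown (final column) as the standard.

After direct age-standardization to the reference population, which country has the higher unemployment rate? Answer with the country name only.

Standard weights: 0.06, 0.27, 0.03, 0.31, 0.27, 0.06.
Querova: 0.0600×63.3 + 0.2700×46.8 + 0.0300×44.3 + 0.3100×49.5 + 0.2700×30.5 + 0.0600×7.3 = 41.7810 per 1000.
Eldora: 0.0600×60.3 + 0.2700×74.2 + 0.0300×56.6 + 0.3100×56.1 + 0.2700×36.2 + 0.0600×9.6 = 53.0910 per 1000.

Eldora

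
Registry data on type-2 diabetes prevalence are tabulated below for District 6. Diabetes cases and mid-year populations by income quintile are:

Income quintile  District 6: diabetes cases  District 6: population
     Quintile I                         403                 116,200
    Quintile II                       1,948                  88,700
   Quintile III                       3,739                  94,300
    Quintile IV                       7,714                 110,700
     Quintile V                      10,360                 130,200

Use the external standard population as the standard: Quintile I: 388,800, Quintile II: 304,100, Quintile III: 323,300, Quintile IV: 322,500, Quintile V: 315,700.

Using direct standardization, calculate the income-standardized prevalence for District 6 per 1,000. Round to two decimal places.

41.37

Income-specific rates per 1,000 for District 6: 3.468, 21.962, 39.650, 69.684, 79.570.
Standard total = 1,654,400; weights = 0.2350, 0.1838, 0.1954, 0.1949, 0.1908.
Standardized rate: 0.2350×3.468 + 0.1838×21.962 + 0.1954×39.650 + 0.1949×69.684 + 0.1908×79.570 = 41.3679 per 1,000.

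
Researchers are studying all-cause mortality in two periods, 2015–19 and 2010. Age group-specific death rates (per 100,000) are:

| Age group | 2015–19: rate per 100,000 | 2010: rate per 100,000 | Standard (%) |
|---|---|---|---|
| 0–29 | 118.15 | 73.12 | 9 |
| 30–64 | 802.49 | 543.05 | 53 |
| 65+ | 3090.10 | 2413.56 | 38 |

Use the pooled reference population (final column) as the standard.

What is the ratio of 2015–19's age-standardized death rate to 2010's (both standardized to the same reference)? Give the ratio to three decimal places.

1.329

Standard weights: 0.09, 0.53, 0.38.
2015–19: 0.0900×118.15 + 0.5300×802.49 + 0.3800×3090.10 = 1610.1912 per 100,000.
2010: 0.0900×73.12 + 0.5300×543.05 + 0.3800×2413.56 = 1211.5501 per 100,000.
Ratio = 1610.1912 ÷ 1211.5501 = 1.32903.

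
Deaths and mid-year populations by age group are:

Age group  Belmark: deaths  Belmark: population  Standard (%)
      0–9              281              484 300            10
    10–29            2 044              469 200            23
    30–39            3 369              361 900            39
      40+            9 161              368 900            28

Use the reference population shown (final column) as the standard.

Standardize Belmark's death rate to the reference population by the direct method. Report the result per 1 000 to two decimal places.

Age-specific rates per 1 000 for Belmark: 0.580, 4.356, 9.309, 24.833.
Standard weights: 0.10, 0.23, 0.39, 0.28.
Standardized rate: 0.1000×0.580 + 0.2300×4.356 + 0.3900×9.309 + 0.2800×24.833 = 11.6439 per 1 000.

11.64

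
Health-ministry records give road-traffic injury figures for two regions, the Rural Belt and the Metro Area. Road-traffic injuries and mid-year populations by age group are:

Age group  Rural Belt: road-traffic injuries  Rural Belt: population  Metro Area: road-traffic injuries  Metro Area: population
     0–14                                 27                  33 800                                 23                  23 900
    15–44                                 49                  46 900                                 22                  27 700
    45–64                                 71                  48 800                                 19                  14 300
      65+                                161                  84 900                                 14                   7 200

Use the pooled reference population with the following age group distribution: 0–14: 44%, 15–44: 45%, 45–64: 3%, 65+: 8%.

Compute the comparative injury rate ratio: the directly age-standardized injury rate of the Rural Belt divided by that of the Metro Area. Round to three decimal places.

1.042

Age-specific rates per 100 000 for the Rural Belt: 79.88, 104.48, 145.49, 189.63.
For the Metro Area: 96.23, 79.42, 132.87, 194.44.
Standard weights: 0.44, 0.45, 0.03, 0.08.
The Rural Belt: 0.4400×79.88 + 0.4500×104.48 + 0.0300×145.49 + 0.0800×189.63 = 101.6984 per 100 000.
The Metro Area: 0.4400×96.23 + 0.4500×79.42 + 0.0300×132.87 + 0.0800×194.44 = 97.6247 per 100 000.
Ratio = 101.6984 ÷ 97.6247 = 1.04173.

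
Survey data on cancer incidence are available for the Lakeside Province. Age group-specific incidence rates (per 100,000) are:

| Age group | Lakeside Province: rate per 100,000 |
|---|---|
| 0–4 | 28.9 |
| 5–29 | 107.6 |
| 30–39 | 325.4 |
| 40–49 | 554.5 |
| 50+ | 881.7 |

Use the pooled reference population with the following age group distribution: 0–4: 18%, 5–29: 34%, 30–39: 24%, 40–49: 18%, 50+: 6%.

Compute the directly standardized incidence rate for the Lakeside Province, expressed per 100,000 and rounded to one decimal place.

272.6

Standard weights: 0.18, 0.34, 0.24, 0.18, 0.06.
Standardized rate: 0.1800×28.9 + 0.3400×107.6 + 0.2400×325.4 + 0.1800×554.5 + 0.0600×881.7 = 272.5940 per 100,000.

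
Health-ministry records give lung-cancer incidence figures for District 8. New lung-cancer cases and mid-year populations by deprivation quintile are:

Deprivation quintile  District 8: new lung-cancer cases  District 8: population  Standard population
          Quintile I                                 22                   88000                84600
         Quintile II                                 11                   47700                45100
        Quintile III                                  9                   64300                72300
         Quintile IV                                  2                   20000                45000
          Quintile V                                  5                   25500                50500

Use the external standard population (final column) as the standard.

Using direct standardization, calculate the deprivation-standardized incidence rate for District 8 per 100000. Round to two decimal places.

18.85

Deprivation-specific rates per 100000 for District 8: 25.00, 23.06, 14.00, 10.00, 19.61.
Standard total = 297500; weights = 0.2844, 0.1516, 0.2430, 0.1513, 0.1697.
Standardized rate: 0.2844×25.00 + 0.1516×23.06 + 0.2430×14.00 + 0.1513×10.00 + 0.1697×19.61 = 18.8478 per 100000.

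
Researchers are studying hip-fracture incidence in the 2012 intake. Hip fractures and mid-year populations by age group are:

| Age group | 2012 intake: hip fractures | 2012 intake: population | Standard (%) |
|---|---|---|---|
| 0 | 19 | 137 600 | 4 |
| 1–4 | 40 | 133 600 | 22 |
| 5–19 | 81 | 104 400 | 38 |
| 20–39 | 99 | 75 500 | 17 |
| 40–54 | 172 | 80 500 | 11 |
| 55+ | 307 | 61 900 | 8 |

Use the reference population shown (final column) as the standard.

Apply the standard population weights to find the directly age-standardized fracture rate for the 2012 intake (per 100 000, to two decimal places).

Age-specific rates per 100 000 for the 2012 intake: 13.81, 29.94, 77.59, 131.13, 213.66, 495.96.
Standard weights: 0.04, 0.22, 0.38, 0.17, 0.11, 0.08.
Standardized rate: 0.0400×13.81 + 0.2200×29.94 + 0.3800×77.59 + 0.1700×131.13 + 0.1100×213.66 + 0.0800×495.96 = 122.0933 per 100 000.

122.09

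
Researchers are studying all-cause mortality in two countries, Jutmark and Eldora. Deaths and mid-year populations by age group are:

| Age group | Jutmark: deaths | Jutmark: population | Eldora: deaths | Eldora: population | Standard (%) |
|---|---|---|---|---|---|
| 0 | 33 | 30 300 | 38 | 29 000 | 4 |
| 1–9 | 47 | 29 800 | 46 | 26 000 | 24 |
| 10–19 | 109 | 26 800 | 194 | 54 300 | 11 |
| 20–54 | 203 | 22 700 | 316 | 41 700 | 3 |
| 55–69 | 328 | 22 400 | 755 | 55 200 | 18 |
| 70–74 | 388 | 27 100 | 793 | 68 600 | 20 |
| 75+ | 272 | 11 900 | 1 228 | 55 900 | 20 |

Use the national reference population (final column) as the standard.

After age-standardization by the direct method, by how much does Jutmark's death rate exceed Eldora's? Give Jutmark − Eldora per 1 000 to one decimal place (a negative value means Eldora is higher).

Age-specific rates per 1 000 for Jutmark: 1.089, 1.577, 4.067, 8.943, 14.643, 14.317, 22.857.
For Eldora: 1.310, 1.769, 3.573, 7.578, 13.678, 11.560, 21.968.
Standard weights: 0.04, 0.24, 0.11, 0.03, 0.18, 0.20, 0.20.
Jutmark: 0.0400×1.089 + 0.2400×1.577 + 0.1100×4.067 + 0.0300×8.943 + 0.1800×14.643 + 0.2000×14.317 + 0.2000×22.857 = 11.2084 per 1 000.
Eldora: 0.0400×1.310 + 0.2400×1.769 + 0.1100×3.573 + 0.0300×7.578 + 0.1800×13.678 + 0.2000×11.560 + 0.2000×21.968 = 10.2648 per 1 000.
Difference = 11.2084 − 10.2648 = 0.9435.

0.9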